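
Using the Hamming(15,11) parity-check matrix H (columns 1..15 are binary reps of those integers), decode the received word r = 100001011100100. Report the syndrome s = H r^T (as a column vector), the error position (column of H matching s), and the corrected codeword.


s = (0, 0, 0, 1)^T, error position = 1, corrected codeword c = 000001011100100

Compute s = H r^T mod 2 one row at a time:
  s_1 = 1 + 1 + 1 + 0 + 0 + 1 + 0 + 0 = 4 ≡ 0 (mod 2).
  s_2 = 0 + 0 + 1 + 0 + 0 + 1 + 0 + 0 = 2 ≡ 0 (mod 2).
  s_3 = 0 + 0 + 1 + 0 + 1 + 0 + 0 + 0 = 2 ≡ 0 (mod 2).
  s_4 = 1 + 0 + 0 + 0 + 1 + 0 + 1 + 0 = 3 ≡ 1 (mod 2).
s = (0, 0, 0, 1)^T — this equals column 1 of H (binary 0001), so error is at position 1.
Correct: flip bit 1 of r = 100001011100100 to get c = 000001011100100.


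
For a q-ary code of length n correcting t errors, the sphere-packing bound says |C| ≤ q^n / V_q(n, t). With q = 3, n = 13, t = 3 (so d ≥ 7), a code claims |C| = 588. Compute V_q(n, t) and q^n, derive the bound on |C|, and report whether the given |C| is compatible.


V_q(n, t) = 2627, q^n = 1594323, Hamming bound = 606, |C| = 588 ≤ bound (satisfied).

Step 1: Compute V_q(n, t) = Σ_{j=0}^3 C(n, j) (q−1)^j.
  j = 0: C(13,0)·(2)^0 = 1·1 = 1.
  j = 1: C(13,1)·(2)^1 = 13·2 = 26.
  j = 2: C(13,2)·(2)^2 = 78·4 = 312.
  j = 3: C(13,3)·(2)^3 = 286·8 = 2288.
  V_q(n, t) = 1 + 26 + 312 + 2288 = 2627.
Step 2: q^n = 3^13 = 1594323.
Step 3: Hamming bound ⌊q^n / V_q(n,t)⌋ = ⌊1594323/2627⌋ = 606.
Step 4: Compare |C| = 588 to 606: satisfied.
The claimed |C| lies below the Hamming bound.


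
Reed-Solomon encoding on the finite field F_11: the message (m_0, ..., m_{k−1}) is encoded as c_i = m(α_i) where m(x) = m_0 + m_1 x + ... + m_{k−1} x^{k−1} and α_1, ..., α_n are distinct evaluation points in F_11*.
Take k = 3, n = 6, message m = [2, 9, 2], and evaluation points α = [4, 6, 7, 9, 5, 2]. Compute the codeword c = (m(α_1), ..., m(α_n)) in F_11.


c = [4, 7, 9, 3, 9, 6]

Message polynomial: m(x) = 2 + 9·x + 2·x^2 (mod 11).
For each evaluation point α_i, compute m(α_i) mod 11:
  α_1 = 4: Horner steps 2 → 6 → 4, so m(4) = 4.
  α_2 = 6: Horner steps 2 → 10 → 7, so m(6) = 7.
  α_3 = 7: Horner steps 2 → 1 → 9, so m(7) = 9.
  α_4 = 9: Horner steps 2 → 5 → 3, so m(9) = 3.
  α_5 = 5: Horner steps 2 → 8 → 9, so m(5) = 9.
  α_6 = 2: Horner steps 2 → 2 → 6, so m(2) = 6.
Codeword c = [4, 7, 9, 3, 9, 6] ∈ F_11^6.


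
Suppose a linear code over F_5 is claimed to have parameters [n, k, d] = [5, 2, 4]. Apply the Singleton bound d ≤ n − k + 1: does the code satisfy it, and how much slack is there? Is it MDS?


Singleton RHS = n − k + 1 = 4, slack = 0, bound satisfied, MDS.

Singleton bound: d ≤ n − k + 1.
Here n = 5, k = 2, so n − k + 1 = 4.
Given d = 4, check d ≤ 4: YES.
Slack = (n − k + 1) − d = 0.
The code is MDS (slack = 0).
Description: the claimed parameters are [5, 2, 4]_5; such a code would be MDS (meets Singleton bound).


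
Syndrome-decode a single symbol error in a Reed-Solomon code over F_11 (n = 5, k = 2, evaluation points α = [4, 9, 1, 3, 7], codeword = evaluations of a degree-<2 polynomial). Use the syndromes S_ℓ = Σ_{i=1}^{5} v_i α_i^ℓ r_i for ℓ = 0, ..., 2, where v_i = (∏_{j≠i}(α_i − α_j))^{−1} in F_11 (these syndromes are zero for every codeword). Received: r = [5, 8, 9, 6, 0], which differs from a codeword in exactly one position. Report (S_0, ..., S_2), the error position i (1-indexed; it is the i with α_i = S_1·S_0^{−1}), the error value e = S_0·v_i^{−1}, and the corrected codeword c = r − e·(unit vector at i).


S = (6, 2, 8), error at position 1, error magnitude e = 6, c = [10, 8, 9, 6, 0].

Step 1: column multipliers v_i = (∏_{j≠i}(α_i − α_j))^{−1} mod 11.
  i = 1 (α = 4): (4−9)(4−1)(4−3)(4−7) = (−5)·3·1·(−3) = 45 ≡ 1, so v_1 = 1^{−1} = 1 (mod 11).
  i = 2 (α = 9): (9−4)(9−1)(9−3)(9−7) = 5·8·6·2 = 480 ≡ 7, so v_2 = 7^{−1} = 8 (mod 11).
  i = 3 (α = 1): (1−4)(1−9)(1−3)(1−7) = (−3)·(−8)·(−2)·(−6) = 288 ≡ 2, so v_3 = 2^{−1} = 6 (mod 11).
  i = 4 (α = 3): (3−4)(3−9)(3−1)(3−7) = (−1)·(−6)·2·(−4) = −48 ≡ 7, so v_4 = 7^{−1} = 8 (mod 11).
  i = 5 (α = 7): (7−4)(7−9)(7−1)(7−3) = 3·(−2)·6·4 = −144 ≡ 10, so v_5 = 10^{−1} = 10 (mod 11).
  v = [1, 8, 6, 8, 10].
Step 2: syndromes of r = [5, 8, 9, 6, 0] (all sums mod 11).
  S_0 = Σ v_i r_i = 1·5 + 8·8 + 6·9 + 8·6 + 10·0 = 171 ≡ 6.
  S_1 = Σ v_i α_i r_i = 1·4·5 + 8·9·8 + 6·1·9 + 8·3·6 + 10·7·0 = 794 ≡ 2.
  α_i^2 mod 11 = [5, 4, 1, 9, 5].
  S_2 = Σ v_i α_i^2 r_i = 1·5·5 + 8·4·8 + 6·1·9 + 8·9·6 + 10·5·0 = 767 ≡ 8.
  S = (6, 2, 8) ≠ 0, so r is not a codeword (an error is present).
Step 3: locate the error. For a single error e at position i, S_ℓ = v_i·e·α_i^ℓ, so α_err = S_1/S_0.
  S_0^{−1} = 6^{−1} = 2 (mod 11), so α_err = 2·2 = 4 ≡ 4 = α_1. Error position i = 1.
  Consistency check: S_2/S_1 = 8·6 = 48 ≡ 4 = α_err ✓ (single-error assumption holds).
Step 4: error magnitude e = S_0/v_1 = S_0·∏_{j≠1}(α_1 − α_j) = 6·1 = 6 ≡ 6 (mod 11).
Step 5: correct position 1: c_1 = r_1 − e = 5 − 6 ≡ 10 (mod 11). Hence c = [10, 8, 9, 6, 0].
  Check: interpolating c through the α_i gives m(x) = 5 + 4·x (degree < 2) with m(α_i) = c_i for every i, so c is indeed a codeword.


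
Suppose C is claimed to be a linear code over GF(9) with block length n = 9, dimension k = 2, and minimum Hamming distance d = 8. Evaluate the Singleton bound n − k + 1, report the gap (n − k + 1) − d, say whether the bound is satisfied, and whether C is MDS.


Singleton RHS = n − k + 1 = 8, slack = 0, bound satisfied, MDS.

Singleton bound: d ≤ n − k + 1.
Here n = 9, k = 2, so n − k + 1 = 8.
Given d = 8, check d ≤ 8: YES.
Slack = (n − k + 1) − d = 0.
The code is MDS (slack = 0).
Description: the claimed parameters are [9, 2, 8]_9; such a code would be MDS (meets Singleton bound).


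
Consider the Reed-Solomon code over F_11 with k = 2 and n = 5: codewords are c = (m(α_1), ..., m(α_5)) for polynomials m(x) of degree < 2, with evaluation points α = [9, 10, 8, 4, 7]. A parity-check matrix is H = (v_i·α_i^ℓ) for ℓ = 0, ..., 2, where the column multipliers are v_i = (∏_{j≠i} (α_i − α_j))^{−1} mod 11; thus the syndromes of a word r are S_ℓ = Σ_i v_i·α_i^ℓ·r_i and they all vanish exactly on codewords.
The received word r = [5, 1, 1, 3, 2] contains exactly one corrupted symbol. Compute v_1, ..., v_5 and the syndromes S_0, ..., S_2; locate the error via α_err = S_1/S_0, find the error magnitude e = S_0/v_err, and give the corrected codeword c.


S = (10, 3, 2), error at position 3, error magnitude e = 3, c = [5, 1, 9, 3, 2].

Step 1: column multipliers v_i = (∏_{j≠i}(α_i − α_j))^{−1} mod 11.
  i = 1 (α = 9): (9−10)(9−8)(9−4)(9−7) = (−1)·1·5·2 = −10 ≡ 1, so v_1 = 1^{−1} = 1 (mod 11).
  i = 2 (α = 10): (10−9)(10−8)(10−4)(10−7) = 1·2·6·3 = 36 ≡ 3, so v_2 = 3^{−1} = 4 (mod 11).
  i = 3 (α = 8): (8−9)(8−10)(8−4)(8−7) = (−1)·(−2)·4·1 = 8 ≡ 8, so v_3 = 8^{−1} = 7 (mod 11).
  i = 4 (α = 4): (4−9)(4−10)(4−8)(4−7) = (−5)·(−6)·(−4)·(−3) = 360 ≡ 8, so v_4 = 8^{−1} = 7 (mod 11).
  i = 5 (α = 7): (7−9)(7−10)(7−8)(7−4) = (−2)·(−3)·(−1)·3 = −18 ≡ 4, so v_5 = 4^{−1} = 3 (mod 11).
  v = [1, 4, 7, 7, 3].
Step 2: syndromes of r = [5, 1, 1, 3, 2] (all sums mod 11).
  S_0 = Σ v_i r_i = 1·5 + 4·1 + 7·1 + 7·3 + 3·2 = 43 ≡ 10.
  S_1 = Σ v_i α_i r_i = 1·9·5 + 4·10·1 + 7·8·1 + 7·4·3 + 3·7·2 = 267 ≡ 3.
  α_i^2 mod 11 = [4, 1, 9, 5, 5].
  S_2 = Σ v_i α_i^2 r_i = 1·4·5 + 4·1·1 + 7·9·1 + 7·5·3 + 3·5·2 = 222 ≡ 2.
  S = (10, 3, 2) ≠ 0, so r is not a codeword (an error is present).
Step 3: locate the error. For a single error e at position i, S_ℓ = v_i·e·α_i^ℓ, so α_err = S_1/S_0.
  S_0^{−1} = 10^{−1} = 10 (mod 11), so α_err = 3·10 = 30 ≡ 8 = α_3. Error position i = 3.
  Consistency check: S_2/S_1 = 2·4 = 8 ≡ 8 = α_err ✓ (single-error assumption holds).
Step 4: error magnitude e = S_0/v_3 = S_0·∏_{j≠3}(α_3 − α_j) = 10·8 = 80 ≡ 3 (mod 11).
Step 5: correct position 3: c_3 = r_3 − e = 1 − 3 ≡ 9 (mod 11). Hence c = [5, 1, 9, 3, 2].
  Check: interpolating c through the α_i gives m(x) = 8 + 7·x (degree < 2) with m(α_i) = c_i for every i, so c is indeed a codeword.


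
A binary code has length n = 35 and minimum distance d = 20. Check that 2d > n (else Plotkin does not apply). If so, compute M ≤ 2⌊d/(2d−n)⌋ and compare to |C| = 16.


Plotkin bound M ≤ 8; given |C| = 16 > bound (violated).

Check applicability: 2d = 40, n = 35.
2d − n = 5 > 0, so Plotkin applies.
Compute d/(2d−n) = 20/5 ≈ 4.0000.
⌊d/(2d−n)⌋ = 4.
Plotkin bound: M ≤ 2·4 = 8.
Given |C| = 16, check: VIOLATED.
This |C| is above the Plotkin bound, so no binary code with n = 35, d = 20 and 16 codewords exists.


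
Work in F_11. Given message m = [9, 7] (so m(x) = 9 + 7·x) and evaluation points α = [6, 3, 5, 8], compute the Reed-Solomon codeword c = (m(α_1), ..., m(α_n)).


c = [7, 8, 0, 10]

Message polynomial: m(x) = 9 + 7·x (mod 11).
For each evaluation point α_i, compute m(α_i) mod 11:
  α_1 = 6: Horner steps 7 → 7, so m(6) = 7.
  α_2 = 3: Horner steps 7 → 8, so m(3) = 8.
  α_3 = 5: Horner steps 7 → 0, so m(5) = 0.
  α_4 = 8: Horner steps 7 → 10, so m(8) = 10.
Codeword c = [7, 8, 0, 10] ∈ F_11^4.


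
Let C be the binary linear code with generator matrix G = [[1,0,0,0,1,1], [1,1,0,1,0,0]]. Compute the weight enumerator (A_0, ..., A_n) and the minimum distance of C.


Weight distribution: A_0 = 1, A_3 = 2, A_4 = 1. Minimum distance d = 3.

Enumerate all 2^2 = 4 messages m ∈ F_2^2.
For each, compute codeword c = mG in F_2^6, then tally its weight.
  m = 00 → c = 000000, weight = 0.
  m = 10 → c = 100011, weight = 3.
  m = 01 → c = 110100, weight = 3.
  m = 11 → c = 010111, weight = 4.
Tally weights:
  weight 0: 1 codewords.
  weight 3: 2 codewords.
  weight 4: 1 codewords.
Minimum distance d = smallest w > 0 with A_w > 0 = 3.
Sanity: Σ A_w = 4 = 2^2 = 4 ✓.


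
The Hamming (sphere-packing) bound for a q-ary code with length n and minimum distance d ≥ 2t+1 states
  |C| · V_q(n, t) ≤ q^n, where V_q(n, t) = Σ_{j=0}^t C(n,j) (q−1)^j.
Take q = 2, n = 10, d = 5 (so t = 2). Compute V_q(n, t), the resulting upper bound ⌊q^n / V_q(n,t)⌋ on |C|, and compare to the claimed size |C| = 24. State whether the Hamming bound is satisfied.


V_q(n, t) = 56, q^n = 1024, Hamming bound = 18, |C| = 24 > bound (violated).

Step 1: Compute V_q(n, t) = Σ_{j=0}^2 C(n, j) (q−1)^j.
  j = 0: C(10,0)·(1)^0 = 1·1 = 1.
  j = 1: C(10,1)·(1)^1 = 10·1 = 10.
  j = 2: C(10,2)·(1)^2 = 45·1 = 45.
  V_q(n, t) = 1 + 10 + 45 = 56.
Step 2: q^n = 2^10 = 1024.
Step 3: Hamming bound ⌊q^n / V_q(n,t)⌋ = ⌊1024/56⌋ = 18.
Step 4: Compare |C| = 24 to 18: violated.
The claimed |C| lies above the Hamming bound, so no 2-ary code of length 10 with d ≥ 5 can have 24 codewords.


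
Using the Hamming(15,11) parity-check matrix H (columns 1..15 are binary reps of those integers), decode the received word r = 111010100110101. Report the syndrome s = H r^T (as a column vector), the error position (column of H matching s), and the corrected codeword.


s = (0, 0, 0, 1)^T, error position = 1, corrected codeword c = 011010100110101

Compute s = H r^T mod 2 one row at a time:
  s_1 = 0 + 0 + 1 + 1 + 0 + 1 + 0 + 1 = 4 ≡ 0 (mod 2).
  s_2 = 0 + 1 + 0 + 1 + 0 + 1 + 0 + 1 = 4 ≡ 0 (mod 2).
  s_3 = 1 + 1 + 0 + 1 + 1 + 1 + 0 + 1 = 6 ≡ 0 (mod 2).
  s_4 = 1 + 1 + 1 + 1 + 0 + 1 + 1 + 1 = 7 ≡ 1 (mod 2).
s = (0, 0, 0, 1)^T — this equals column 1 of H (binary 0001), so error is at position 1.
Correct: flip bit 1 of r = 111010100110101 to get c = 011010100110101.


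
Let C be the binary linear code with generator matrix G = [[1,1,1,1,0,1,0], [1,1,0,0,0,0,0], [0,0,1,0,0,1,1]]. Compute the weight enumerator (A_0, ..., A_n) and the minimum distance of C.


Weight distribution: A_0 = 1, A_2 = 2, A_3 = 2, A_4 = 1, A_5 = 2. Minimum distance d = 2.

Enumerate all 2^3 = 8 messages m ∈ F_2^3.
For each, compute codeword c = mG in F_2^7, then tally its weight.
  m = 000 → c = 0000000, weight = 0.
  m = 100 → c = 1111010, weight = 5.
  m = 010 → c = 1100000, weight = 2.
  m = 110 → c = 0011010, weight = 3.
  m = 001 → c = 0010011, weight = 3.
  m = 101 → c = 1101001, weight = 4.
  m = 011 → c = 1110011, weight = 5.
  m = 111 → c = 0001001, weight = 2.
Tally weights:
  weight 0: 1 codewords.
  weight 2: 2 codewords.
  weight 3: 2 codewords.
  weight 4: 1 codewords.
  weight 5: 2 codewords.
Minimum distance d = smallest w > 0 with A_w > 0 = 2.
Sanity: Σ A_w = 8 = 2^3 = 8 ✓.


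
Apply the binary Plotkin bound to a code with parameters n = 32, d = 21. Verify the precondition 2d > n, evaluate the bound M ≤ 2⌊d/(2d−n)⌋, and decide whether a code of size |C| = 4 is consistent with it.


Plotkin bound M ≤ 4; given |C| = 4 ≤ bound (satisfied).

Check applicability: 2d = 42, n = 32.
2d − n = 10 > 0, so Plotkin applies.
Compute d/(2d−n) = 21/10 ≈ 2.1000.
⌊d/(2d−n)⌋ = 2.
Plotkin bound: M ≤ 2·2 = 4.
Given |C| = 4, check: satisfied.
This |C| is at the Plotkin bound.


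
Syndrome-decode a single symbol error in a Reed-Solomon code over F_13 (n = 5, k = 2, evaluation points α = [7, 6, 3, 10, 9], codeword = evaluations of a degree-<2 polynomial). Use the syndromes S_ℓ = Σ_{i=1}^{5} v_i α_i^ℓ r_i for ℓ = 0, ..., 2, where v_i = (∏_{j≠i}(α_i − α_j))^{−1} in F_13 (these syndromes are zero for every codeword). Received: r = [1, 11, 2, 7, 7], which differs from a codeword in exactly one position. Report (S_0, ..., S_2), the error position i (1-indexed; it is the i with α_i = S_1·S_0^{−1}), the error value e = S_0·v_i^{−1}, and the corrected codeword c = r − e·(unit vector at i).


S = (6, 8, 2), error at position 4, error magnitude e = 10, c = [1, 11, 2, 10, 7].

Step 1: column multipliers v_i = (∏_{j≠i}(α_i − α_j))^{−1} mod 13.
  i = 1 (α = 7): (7−6)(7−3)(7−10)(7−9) = 1·4·(−3)·(−2) = 24 ≡ 11, so v_1 = 11^{−1} = 6 (mod 13).
  i = 2 (α = 6): (6−7)(6−3)(6−10)(6−9) = (−1)·3·(−4)·(−3) = −36 ≡ 3, so v_2 = 3^{−1} = 9 (mod 13).
  i = 3 (α = 3): (3−7)(3−6)(3−10)(3−9) = (−4)·(−3)·(−7)·(−6) = 504 ≡ 10, so v_3 = 10^{−1} = 4 (mod 13).
  i = 4 (α = 10): (10−7)(10−6)(10−3)(10−9) = 3·4·7·1 = 84 ≡ 6, so v_4 = 6^{−1} = 11 (mod 13).
  i = 5 (α = 9): (9−7)(9−6)(9−3)(9−10) = 2·3·6·(−1) = −36 ≡ 3, so v_5 = 3^{−1} = 9 (mod 13).
  v = [6, 9, 4, 11, 9].
Step 2: syndromes of r = [1, 11, 2, 7, 7] (all sums mod 13).
  S_0 = Σ v_i r_i = 6·1 + 9·11 + 4·2 + 11·7 + 9·7 = 253 ≡ 6.
  S_1 = Σ v_i α_i r_i = 6·7·1 + 9·6·11 + 4·3·2 + 11·10·7 + 9·9·7 = 1997 ≡ 8.
  α_i^2 mod 13 = [10, 10, 9, 9, 3].
  S_2 = Σ v_i α_i^2 r_i = 6·10·1 + 9·10·11 + 4·9·2 + 11·9·7 + 9·3·7 = 2004 ≡ 2.
  S = (6, 8, 2) ≠ 0, so r is not a codeword (an error is present).
Step 3: locate the error. For a single error e at position i, S_ℓ = v_i·e·α_i^ℓ, so α_err = S_1/S_0.
  S_0^{−1} = 6^{−1} = 11 (mod 13), so α_err = 8·11 = 88 ≡ 10 = α_4. Error position i = 4.
  Consistency check: S_2/S_1 = 2·5 = 10 ≡ 10 = α_err ✓ (single-error assumption holds).
Step 4: error magnitude e = S_0/v_4 = S_0·∏_{j≠4}(α_4 − α_j) = 6·6 = 36 ≡ 10 (mod 13).
Step 5: correct position 4: c_4 = r_4 − e = 7 − 10 ≡ 10 (mod 13). Hence c = [1, 11, 2, 10, 7].
  Check: interpolating c through the α_i gives m(x) = 6 + 3·x (degree < 2) with m(α_i) = c_i for every i, so c is indeed a codeword.


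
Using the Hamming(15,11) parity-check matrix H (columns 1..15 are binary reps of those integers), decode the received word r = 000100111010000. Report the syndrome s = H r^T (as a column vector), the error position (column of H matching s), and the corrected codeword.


s = (1, 0, 0, 1)^T, error position = 9, corrected codeword c = 000100110010000

Compute s = H r^T mod 2 one row at a time:
  s_1 = 1 + 1 + 0 + 1 + 0 + 0 + 0 + 0 = 3 ≡ 1 (mod 2).
  s_2 = 1 + 0 + 0 + 1 + 0 + 0 + 0 + 0 = 2 ≡ 0 (mod 2).
  s_3 = 0 + 0 + 0 + 1 + 0 + 1 + 0 + 0 = 2 ≡ 0 (mod 2).
  s_4 = 0 + 0 + 0 + 1 + 1 + 1 + 0 + 0 = 3 ≡ 1 (mod 2).
s = (1, 0, 0, 1)^T — this equals column 9 of H (binary 1001), so error is at position 9.
Correct: flip bit 9 of r = 000100111010000 to get c = 000100110010000.


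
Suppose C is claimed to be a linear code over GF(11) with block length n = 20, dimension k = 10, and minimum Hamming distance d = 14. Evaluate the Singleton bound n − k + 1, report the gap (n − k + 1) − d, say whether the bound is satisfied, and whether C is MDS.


Singleton RHS = n − k + 1 = 11, slack = -3, bound violated (no such code; not MDS).

Singleton bound: d ≤ n − k + 1.
Here n = 20, k = 10, so n − k + 1 = 11.
Given d = 14, check d ≤ 11: NO.
Slack = (n − k + 1) − d = -3.
The slack is negative: d = 14 exceeds n − k + 1 = 11 by 3, so the Singleton bound is violated and no linear [20, 10, 14]_11 code can exist. In particular it is not MDS (MDS requires d = n − k + 1 exactly).
Description: the claimed parameters are [20, 10, 14]_11; such a code would be impossible (violates the Singleton bound).


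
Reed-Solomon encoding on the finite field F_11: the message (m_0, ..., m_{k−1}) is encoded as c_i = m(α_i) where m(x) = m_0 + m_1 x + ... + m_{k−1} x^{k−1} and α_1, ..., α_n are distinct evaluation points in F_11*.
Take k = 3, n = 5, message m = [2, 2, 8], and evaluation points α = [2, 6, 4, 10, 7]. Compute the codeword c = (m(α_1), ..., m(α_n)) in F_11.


c = [5, 5, 6, 8, 1]

Message polynomial: m(x) = 2 + 2·x + 8·x^2 (mod 11).
For each evaluation point α_i, compute m(α_i) mod 11:
  α_1 = 2: Horner steps 8 → 7 → 5, so m(2) = 5.
  α_2 = 6: Horner steps 8 → 6 → 5, so m(6) = 5.
  α_3 = 4: Horner steps 8 → 1 → 6, so m(4) = 6.
  α_4 = 10: Horner steps 8 → 5 → 8, so m(10) = 8.
  α_5 = 7: Horner steps 8 → 3 → 1, so m(7) = 1.
Codeword c = [5, 5, 6, 8, 1] ∈ F_11^5.


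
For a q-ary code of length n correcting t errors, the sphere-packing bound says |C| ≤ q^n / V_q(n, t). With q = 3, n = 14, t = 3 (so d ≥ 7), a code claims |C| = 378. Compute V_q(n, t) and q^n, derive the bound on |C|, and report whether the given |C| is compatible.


V_q(n, t) = 3305, q^n = 4782969, Hamming bound = 1447, |C| = 378 ≤ bound (satisfied).

Step 1: Compute V_q(n, t) = Σ_{j=0}^3 C(n, j) (q−1)^j.
  j = 0: C(14,0)·(2)^0 = 1·1 = 1.
  j = 1: C(14,1)·(2)^1 = 14·2 = 28.
  j = 2: C(14,2)·(2)^2 = 91·4 = 364.
  j = 3: C(14,3)·(2)^3 = 364·8 = 2912.
  V_q(n, t) = 1 + 28 + 364 + 2912 = 3305.
Step 2: q^n = 3^14 = 4782969.
Step 3: Hamming bound ⌊q^n / V_q(n,t)⌋ = ⌊4782969/3305⌋ = 1447.
Step 4: Compare |C| = 378 to 1447: satisfied.
The claimed |C| lies below the Hamming bound.


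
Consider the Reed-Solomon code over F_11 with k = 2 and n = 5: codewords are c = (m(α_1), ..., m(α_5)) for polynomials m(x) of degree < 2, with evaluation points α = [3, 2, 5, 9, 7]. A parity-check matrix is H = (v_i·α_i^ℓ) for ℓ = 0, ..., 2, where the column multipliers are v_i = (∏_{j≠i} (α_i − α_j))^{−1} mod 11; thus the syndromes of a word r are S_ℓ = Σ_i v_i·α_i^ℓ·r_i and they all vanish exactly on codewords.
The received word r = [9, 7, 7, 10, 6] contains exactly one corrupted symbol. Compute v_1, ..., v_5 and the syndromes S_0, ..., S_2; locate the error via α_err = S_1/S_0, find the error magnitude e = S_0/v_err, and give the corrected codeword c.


S = (4, 9, 1), error at position 3, error magnitude e = 5, c = [9, 7, 2, 10, 6].

Step 1: column multipliers v_i = (∏_{j≠i}(α_i − α_j))^{−1} mod 11.
  i = 1 (α = 3): (3−2)(3−5)(3−9)(3−7) = 1·(−2)·(−6)·(−4) = −48 ≡ 7, so v_1 = 7^{−1} = 8 (mod 11).
  i = 2 (α = 2): (2−3)(2−5)(2−9)(2−7) = (−1)·(−3)·(−7)·(−5) = 105 ≡ 6, so v_2 = 6^{−1} = 2 (mod 11).
  i = 3 (α = 5): (5−3)(5−2)(5−9)(5−7) = 2·3·(−4)·(−2) = 48 ≡ 4, so v_3 = 4^{−1} = 3 (mod 11).
  i = 4 (α = 9): (9−3)(9−2)(9−5)(9−7) = 6·7·4·2 = 336 ≡ 6, so v_4 = 6^{−1} = 2 (mod 11).
  i = 5 (α = 7): (7−3)(7−2)(7−5)(7−9) = 4·5·2·(−2) = −80 ≡ 8, so v_5 = 8^{−1} = 7 (mod 11).
  v = [8, 2, 3, 2, 7].
Step 2: syndromes of r = [9, 7, 7, 10, 6] (all sums mod 11).
  S_0 = Σ v_i r_i = 8·9 + 2·7 + 3·7 + 2·10 + 7·6 = 169 ≡ 4.
  S_1 = Σ v_i α_i r_i = 8·3·9 + 2·2·7 + 3·5·7 + 2·9·10 + 7·7·6 = 823 ≡ 9.
  α_i^2 mod 11 = [9, 4, 3, 4, 5].
  S_2 = Σ v_i α_i^2 r_i = 8·9·9 + 2·4·7 + 3·3·7 + 2·4·10 + 7·5·6 = 1057 ≡ 1.
  S = (4, 9, 1) ≠ 0, so r is not a codeword (an error is present).
Step 3: locate the error. For a single error e at position i, S_ℓ = v_i·e·α_i^ℓ, so α_err = S_1/S_0.
  S_0^{−1} = 4^{−1} = 3 (mod 11), so α_err = 9·3 = 27 ≡ 5 = α_3. Error position i = 3.
  Consistency check: S_2/S_1 = 1·5 = 5 ≡ 5 = α_err ✓ (single-error assumption holds).
Step 4: error magnitude e = S_0/v_3 = S_0·∏_{j≠3}(α_3 − α_j) = 4·4 = 16 ≡ 5 (mod 11).
Step 5: correct position 3: c_3 = r_3 − e = 7 − 5 ≡ 2 (mod 11). Hence c = [9, 7, 2, 10, 6].
  Check: interpolating c through the α_i gives m(x) = 3 + 2·x (degree < 2) with m(α_i) = c_i for every i, so c is indeed a codeword.


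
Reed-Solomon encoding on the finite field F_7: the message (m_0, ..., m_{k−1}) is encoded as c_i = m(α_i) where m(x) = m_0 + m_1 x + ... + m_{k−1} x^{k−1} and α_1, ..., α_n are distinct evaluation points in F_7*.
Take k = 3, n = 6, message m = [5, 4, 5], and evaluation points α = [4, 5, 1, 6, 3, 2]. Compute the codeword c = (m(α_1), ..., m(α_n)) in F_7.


c = [3, 3, 0, 6, 6, 5]

Message polynomial: m(x) = 5 + 4·x + 5·x^2 (mod 7).
For each evaluation point α_i, compute m(α_i) mod 7:
  α_1 = 4: Horner steps 5 → 3 → 3, so m(4) = 3.
  α_2 = 5: Horner steps 5 → 1 → 3, so m(5) = 3.
  α_3 = 1: Horner steps 5 → 2 → 0, so m(1) = 0.
  α_4 = 6: Horner steps 5 → 6 → 6, so m(6) = 6.
  α_5 = 3: Horner steps 5 → 5 → 6, so m(3) = 6.
  α_6 = 2: Horner steps 5 → 0 → 5, so m(2) = 5.
Codeword c = [3, 3, 0, 6, 6, 5] ∈ F_7^6.


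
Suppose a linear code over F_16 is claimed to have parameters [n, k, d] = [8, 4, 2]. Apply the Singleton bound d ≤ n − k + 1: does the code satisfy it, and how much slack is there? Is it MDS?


Singleton RHS = n − k + 1 = 5, slack = 3, bound satisfied, not MDS.

Singleton bound: d ≤ n − k + 1.
Here n = 8, k = 4, so n − k + 1 = 5.
Given d = 2, check d ≤ 5: YES.
Slack = (n − k + 1) − d = 3.
The code is NOT MDS (slack = 3 > 0).
Description: the claimed parameters are [8, 4, 2]_16; such a code would be non-MDS.


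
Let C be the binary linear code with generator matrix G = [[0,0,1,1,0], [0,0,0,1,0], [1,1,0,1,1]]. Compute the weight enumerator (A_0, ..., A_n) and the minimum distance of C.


Weight distribution: A_0 = 1, A_1 = 2, A_2 = 1, A_3 = 1, A_4 = 2, A_5 = 1. Minimum distance d = 1.

Enumerate all 2^3 = 8 messages m ∈ F_2^3.
For each, compute codeword c = mG in F_2^5, then tally its weight.
  m = 000 → c = 00000, weight = 0.
  m = 100 → c = 00110, weight = 2.
  m = 010 → c = 00010, weight = 1.
  m = 110 → c = 00100, weight = 1.
  m = 001 → c = 11011, weight = 4.
  m = 101 → c = 11101, weight = 4.
  m = 011 → c = 11001, weight = 3.
  m = 111 → c = 11111, weight = 5.
Tally weights:
  weight 0: 1 codewords.
  weight 1: 2 codewords.
  weight 2: 1 codewords.
  weight 3: 1 codewords.
  weight 4: 2 codewords.
  weight 5: 1 codewords.
Minimum distance d = smallest w > 0 with A_w > 0 = 1.
Sanity: Σ A_w = 8 = 2^3 = 8 ✓.


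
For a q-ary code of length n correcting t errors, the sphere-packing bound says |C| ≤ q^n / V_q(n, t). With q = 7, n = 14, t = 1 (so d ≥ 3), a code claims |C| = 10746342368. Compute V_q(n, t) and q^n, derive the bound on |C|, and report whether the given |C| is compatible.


V_q(n, t) = 85, q^n = 678223072849, Hamming bound = 7979094974, |C| = 10746342368 > bound (violated).

Step 1: Compute V_q(n, t) = Σ_{j=0}^1 C(n, j) (q−1)^j.
  j = 0: C(14,0)·(6)^0 = 1·1 = 1.
  j = 1: C(14,1)·(6)^1 = 14·6 = 84.
  V_q(n, t) = 1 + 84 = 85.
Step 2: q^n = 7^14 = 678223072849.
Step 3: Hamming bound ⌊q^n / V_q(n,t)⌋ = ⌊678223072849/85⌋ = 7979094974.
Step 4: Compare |C| = 10746342368 to 7979094974: violated.
The claimed |C| lies above the Hamming bound, so no 7-ary code of length 14 with d ≥ 3 can have 10746342368 codewords.


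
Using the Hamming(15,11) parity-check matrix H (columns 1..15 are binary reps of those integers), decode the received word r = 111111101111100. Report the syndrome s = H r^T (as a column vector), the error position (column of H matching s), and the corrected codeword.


s = (1, 0, 0, 1)^T, error position = 9, corrected codeword c = 111111100111100

Compute s = H r^T mod 2 one row at a time:
  s_1 = 0 + 1 + 1 + 1 + 1 + 1 + 0 + 0 = 5 ≡ 1 (mod 2).
  s_2 = 1 + 1 + 1 + 1 + 1 + 1 + 0 + 0 = 6 ≡ 0 (mod 2).
  s_3 = 1 + 1 + 1 + 1 + 1 + 1 + 0 + 0 = 6 ≡ 0 (mod 2).
  s_4 = 1 + 1 + 1 + 1 + 1 + 1 + 1 + 0 = 7 ≡ 1 (mod 2).
s = (1, 0, 0, 1)^T — this equals column 9 of H (binary 1001), so error is at position 9.
Correct: flip bit 9 of r = 111111101111100 to get c = 111111100111100.


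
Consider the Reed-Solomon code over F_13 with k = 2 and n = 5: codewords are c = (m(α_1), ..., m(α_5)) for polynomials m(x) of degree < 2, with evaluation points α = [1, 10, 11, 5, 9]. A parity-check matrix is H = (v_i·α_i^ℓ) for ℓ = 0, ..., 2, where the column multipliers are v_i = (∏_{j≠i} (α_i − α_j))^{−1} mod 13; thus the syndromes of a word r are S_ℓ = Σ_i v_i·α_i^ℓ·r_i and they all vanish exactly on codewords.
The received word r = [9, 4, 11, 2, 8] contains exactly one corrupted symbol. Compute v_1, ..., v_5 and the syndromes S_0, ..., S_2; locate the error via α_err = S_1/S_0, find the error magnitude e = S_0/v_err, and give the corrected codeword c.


S = (2, 7, 5), error at position 2, error magnitude e = 1, c = [9, 3, 11, 2, 8].

Step 1: column multipliers v_i = (∏_{j≠i}(α_i − α_j))^{−1} mod 13.
  i = 1 (α = 1): (1−10)(1−11)(1−5)(1−9) = (−9)·(−10)·(−4)·(−8) = 2880 ≡ 7, so v_1 = 7^{−1} = 2 (mod 13).
  i = 2 (α = 10): (10−1)(10−11)(10−5)(10−9) = 9·(−1)·5·1 = −45 ≡ 7, so v_2 = 7^{−1} = 2 (mod 13).
  i = 3 (α = 11): (11−1)(11−10)(11−5)(11−9) = 10·1·6·2 = 120 ≡ 3, so v_3 = 3^{−1} = 9 (mod 13).
  i = 4 (α = 5): (5−1)(5−10)(5−11)(5−9) = 4·(−5)·(−6)·(−4) = −480 ≡ 1, so v_4 = 1^{−1} = 1 (mod 13).
  i = 5 (α = 9): (9−1)(9−10)(9−11)(9−5) = 8·(−1)·(−2)·4 = 64 ≡ 12, so v_5 = 12^{−1} = 12 (mod 13).
  v = [2, 2, 9, 1, 12].
Step 2: syndromes of r = [9, 4, 11, 2, 8] (all sums mod 13).
  S_0 = Σ v_i r_i = 2·9 + 2·4 + 9·11 + 1·2 + 12·8 = 223 ≡ 2.
  S_1 = Σ v_i α_i r_i = 2·1·9 + 2·10·4 + 9·11·11 + 1·5·2 + 12·9·8 = 2061 ≡ 7.
  α_i^2 mod 13 = [1, 9, 4, 12, 3].
  S_2 = Σ v_i α_i^2 r_i = 2·1·9 + 2·9·4 + 9·4·11 + 1·12·2 + 12·3·8 = 798 ≡ 5.
  S = (2, 7, 5) ≠ 0, so r is not a codeword (an error is present).
Step 3: locate the error. For a single error e at position i, S_ℓ = v_i·e·α_i^ℓ, so α_err = S_1/S_0.
  S_0^{−1} = 2^{−1} = 7 (mod 13), so α_err = 7·7 = 49 ≡ 10 = α_2. Error position i = 2.
  Consistency check: S_2/S_1 = 5·2 = 10 ≡ 10 = α_err ✓ (single-error assumption holds).
Step 4: error magnitude e = S_0/v_2 = S_0·∏_{j≠2}(α_2 − α_j) = 2·7 = 14 ≡ 1 (mod 13).
Step 5: correct position 2: c_2 = r_2 − e = 4 − 1 ≡ 3 (mod 13). Hence c = [9, 3, 11, 2, 8].
  Check: interpolating c through the α_i gives m(x) = 1 + 8·x (degree < 2) with m(α_i) = c_i for every i, so c is indeed a codeword.


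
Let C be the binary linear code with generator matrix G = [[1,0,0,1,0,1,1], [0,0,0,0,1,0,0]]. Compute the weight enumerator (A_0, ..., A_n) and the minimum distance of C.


Weight distribution: A_0 = 1, A_1 = 1, A_4 = 1, A_5 = 1. Minimum distance d = 1.

Enumerate all 2^2 = 4 messages m ∈ F_2^2.
For each, compute codeword c = mG in F_2^7, then tally its weight.
  m = 00 → c = 0000000, weight = 0.
  m = 10 → c = 1001011, weight = 4.
  m = 01 → c = 0000100, weight = 1.
  m = 11 → c = 1001111, weight = 5.
Tally weights:
  weight 0: 1 codewords.
  weight 1: 1 codewords.
  weight 4: 1 codewords.
  weight 5: 1 codewords.
Minimum distance d = smallest w > 0 with A_w > 0 = 1.
Sanity: Σ A_w = 4 = 2^2 = 4 ✓.


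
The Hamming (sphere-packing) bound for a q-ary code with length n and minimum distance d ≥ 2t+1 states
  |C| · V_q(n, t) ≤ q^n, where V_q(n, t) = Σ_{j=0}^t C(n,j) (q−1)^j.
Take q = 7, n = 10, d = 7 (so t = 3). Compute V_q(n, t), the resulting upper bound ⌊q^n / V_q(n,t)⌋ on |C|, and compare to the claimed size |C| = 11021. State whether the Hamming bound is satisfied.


V_q(n, t) = 27601, q^n = 282475249, Hamming bound = 10234, |C| = 11021 > bound (violated).

Step 1: Compute V_q(n, t) = Σ_{j=0}^3 C(n, j) (q−1)^j.
  j = 0: C(10,0)·(6)^0 = 1·1 = 1.
  j = 1: C(10,1)·(6)^1 = 10·6 = 60.
  j = 2: C(10,2)·(6)^2 = 45·36 = 1620.
  j = 3: C(10,3)·(6)^3 = 120·216 = 25920.
  V_q(n, t) = 1 + 60 + 1620 + 25920 = 27601.
Step 2: q^n = 7^10 = 282475249.
Step 3: Hamming bound ⌊q^n / V_q(n,t)⌋ = ⌊282475249/27601⌋ = 10234.
Step 4: Compare |C| = 11021 to 10234: violated.
The claimed |C| lies above the Hamming bound, so no 7-ary code of length 10 with d ≥ 7 can have 11021 codewords.


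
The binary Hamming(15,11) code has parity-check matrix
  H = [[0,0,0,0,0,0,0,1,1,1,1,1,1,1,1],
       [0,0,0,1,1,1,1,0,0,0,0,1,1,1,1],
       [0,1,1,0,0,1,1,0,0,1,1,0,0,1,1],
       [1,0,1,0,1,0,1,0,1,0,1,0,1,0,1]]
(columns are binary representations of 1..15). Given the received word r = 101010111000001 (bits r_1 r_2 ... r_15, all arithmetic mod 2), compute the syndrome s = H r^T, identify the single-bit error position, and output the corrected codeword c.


s = (1, 1, 1, 0)^T, error position = 14, corrected codeword c = 101010111000011

Compute s = H r^T mod 2 one row at a time:
  s_1 = 1 + 1 + 0 + 0 + 0 + 0 + 0 + 1 = 3 ≡ 1 (mod 2).
  s_2 = 0 + 1 + 0 + 1 + 0 + 0 + 0 + 1 = 3 ≡ 1 (mod 2).
  s_3 = 0 + 1 + 0 + 1 + 0 + 0 + 0 + 1 = 3 ≡ 1 (mod 2).
  s_4 = 1 + 1 + 1 + 1 + 1 + 0 + 0 + 1 = 6 ≡ 0 (mod 2).
s = (1, 1, 1, 0)^T — this equals column 14 of H (binary 1110), so error is at position 14.
Correct: flip bit 14 of r = 101010111000001 to get c = 101010111000011.


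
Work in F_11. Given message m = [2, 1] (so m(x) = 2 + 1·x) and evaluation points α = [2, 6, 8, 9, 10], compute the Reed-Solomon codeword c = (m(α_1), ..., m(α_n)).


c = [4, 8, 10, 0, 1]

Message polynomial: m(x) = 2 + 1·x (mod 11).
For each evaluation point α_i, compute m(α_i) mod 11:
  α_1 = 2: Horner steps 1 → 4, so m(2) = 4.
  α_2 = 6: Horner steps 1 → 8, so m(6) = 8.
  α_3 = 8: Horner steps 1 → 10, so m(8) = 10.
  α_4 = 9: Horner steps 1 → 0, so m(9) = 0.
  α_5 = 10: Horner steps 1 → 1, so m(10) = 1.
Codeword c = [4, 8, 10, 0, 1] ∈ F_11^5.


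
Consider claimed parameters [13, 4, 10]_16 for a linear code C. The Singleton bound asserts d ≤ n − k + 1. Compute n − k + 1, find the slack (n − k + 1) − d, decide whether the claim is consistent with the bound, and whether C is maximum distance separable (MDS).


Singleton RHS = n − k + 1 = 10, slack = 0, bound satisfied, MDS.

Singleton bound: d ≤ n − k + 1.
Here n = 13, k = 4, so n − k + 1 = 10.
Given d = 10, check d ≤ 10: YES.
Slack = (n − k + 1) − d = 0.
The code is MDS (slack = 0).
Description: the claimed parameters are [13, 4, 10]_16; such a code would be MDS (meets Singleton bound).


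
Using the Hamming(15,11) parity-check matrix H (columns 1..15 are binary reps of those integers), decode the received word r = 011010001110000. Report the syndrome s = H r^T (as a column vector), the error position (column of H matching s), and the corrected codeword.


s = (1, 1, 0, 0)^T, error position = 12, corrected codeword c = 011010001111000

Compute s = H r^T mod 2 one row at a time:
  s_1 = 0 + 1 + 1 + 1 + 0 + 0 + 0 + 0 = 3 ≡ 1 (mod 2).
  s_2 = 0 + 1 + 0 + 0 + 0 + 0 + 0 + 0 = 1 ≡ 1 (mod 2).
  s_3 = 1 + 1 + 0 + 0 + 1 + 1 + 0 + 0 = 4 ≡ 0 (mod 2).
  s_4 = 0 + 1 + 1 + 0 + 1 + 1 + 0 + 0 = 4 ≡ 0 (mod 2).
s = (1, 1, 0, 0)^T — this equals column 12 of H (binary 1100), so error is at position 12.
Correct: flip bit 12 of r = 011010001110000 to get c = 011010001111000.


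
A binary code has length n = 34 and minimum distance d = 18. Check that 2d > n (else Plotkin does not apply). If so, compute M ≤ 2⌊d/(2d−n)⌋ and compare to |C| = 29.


Plotkin bound M ≤ 18; given |C| = 29 > bound (violated).

Check applicability: 2d = 36, n = 34.
2d − n = 2 > 0, so Plotkin applies.
Compute d/(2d−n) = 18/2 ≈ 9.0000.
⌊d/(2d−n)⌋ = 9.
Plotkin bound: M ≤ 2·9 = 18.
Given |C| = 29, check: VIOLATED.
This |C| is above the Plotkin bound, so no binary code with n = 34, d = 18 and 29 codewords exists.


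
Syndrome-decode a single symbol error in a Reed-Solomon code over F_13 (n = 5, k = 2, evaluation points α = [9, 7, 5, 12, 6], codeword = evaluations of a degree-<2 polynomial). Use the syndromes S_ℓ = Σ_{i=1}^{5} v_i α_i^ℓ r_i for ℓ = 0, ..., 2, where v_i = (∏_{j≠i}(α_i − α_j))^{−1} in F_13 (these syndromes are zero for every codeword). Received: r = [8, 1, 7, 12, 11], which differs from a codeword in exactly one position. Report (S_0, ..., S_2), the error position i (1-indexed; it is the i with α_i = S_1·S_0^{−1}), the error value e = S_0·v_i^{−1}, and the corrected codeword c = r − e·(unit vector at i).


S = (9, 2, 12), error at position 5, error magnitude e = 7, c = [8, 1, 7, 12, 4].

Step 1: column multipliers v_i = (∏_{j≠i}(α_i − α_j))^{−1} mod 13.
  i = 1 (α = 9): (9−7)(9−5)(9−12)(9−6) = 2·4·(−3)·3 = −72 ≡ 6, so v_1 = 6^{−1} = 11 (mod 13).
  i = 2 (α = 7): (7−9)(7−5)(7−12)(7−6) = (−2)·2·(−5)·1 = 20 ≡ 7, so v_2 = 7^{−1} = 2 (mod 13).
  i = 3 (α = 5): (5−9)(5−7)(5−12)(5−6) = (−4)·(−2)·(−7)·(−1) = 56 ≡ 4, so v_3 = 4^{−1} = 10 (mod 13).
  i = 4 (α = 12): (12−9)(12−7)(12−5)(12−6) = 3·5·7·6 = 630 ≡ 6, so v_4 = 6^{−1} = 11 (mod 13).
  i = 5 (α = 6): (6−9)(6−7)(6−5)(6−12) = (−3)·(−1)·1·(−6) = −18 ≡ 8, so v_5 = 8^{−1} = 5 (mod 13).
  v = [11, 2, 10, 11, 5].
Step 2: syndromes of r = [8, 1, 7, 12, 11] (all sums mod 13).
  S_0 = Σ v_i r_i = 11·8 + 2·1 + 10·7 + 11·12 + 5·11 = 347 ≡ 9.
  S_1 = Σ v_i α_i r_i = 11·9·8 + 2·7·1 + 10·5·7 + 11·12·12 + 5·6·11 = 3070 ≡ 2.
  α_i^2 mod 13 = [3, 10, 12, 1, 10].
  S_2 = Σ v_i α_i^2 r_i = 11·3·8 + 2·10·1 + 10·12·7 + 11·1·12 + 5·10·11 = 1806 ≡ 12.
  S = (9, 2, 12) ≠ 0, so r is not a codeword (an error is present).
Step 3: locate the error. For a single error e at position i, S_ℓ = v_i·e·α_i^ℓ, so α_err = S_1/S_0.
  S_0^{−1} = 9^{−1} = 3 (mod 13), so α_err = 2·3 = 6 ≡ 6 = α_5. Error position i = 5.
  Consistency check: S_2/S_1 = 12·7 = 84 ≡ 6 = α_err ✓ (single-error assumption holds).
Step 4: error magnitude e = S_0/v_5 = S_0·∏_{j≠5}(α_5 − α_j) = 9·8 = 72 ≡ 7 (mod 13).
Step 5: correct position 5: c_5 = r_5 − e = 11 − 7 ≡ 4 (mod 13). Hence c = [8, 1, 7, 12, 4].
  Check: interpolating c through the α_i gives m(x) = 9 + 10·x (degree < 2) with m(α_i) = c_i for every i, so c is indeed a codeword.


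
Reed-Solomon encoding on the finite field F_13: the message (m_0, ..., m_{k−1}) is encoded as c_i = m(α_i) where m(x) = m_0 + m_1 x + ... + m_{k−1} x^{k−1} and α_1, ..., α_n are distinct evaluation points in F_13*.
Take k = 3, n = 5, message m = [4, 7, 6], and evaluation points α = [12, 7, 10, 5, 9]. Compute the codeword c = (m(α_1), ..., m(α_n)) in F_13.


c = [3, 9, 11, 7, 7]

Message polynomial: m(x) = 4 + 7·x + 6·x^2 (mod 13).
For each evaluation point α_i, compute m(α_i) mod 13:
  α_1 = 12: Horner steps 6 → 1 → 3, so m(12) = 3.
  α_2 = 7: Horner steps 6 → 10 → 9, so m(7) = 9.
  α_3 = 10: Horner steps 6 → 2 → 11, so m(10) = 11.
  α_4 = 5: Horner steps 6 → 11 → 7, so m(5) = 7.
  α_5 = 9: Horner steps 6 → 9 → 7, so m(9) = 7.
Codeword c = [3, 9, 11, 7, 7] ∈ F_13^5.


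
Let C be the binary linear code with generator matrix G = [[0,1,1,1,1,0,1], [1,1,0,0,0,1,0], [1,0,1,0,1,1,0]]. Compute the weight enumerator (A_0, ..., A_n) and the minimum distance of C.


Weight distribution: A_0 = 1, A_2 = 1, A_3 = 2, A_4 = 1, A_5 = 2, A_6 = 1. Minimum distance d = 2.

Enumerate all 2^3 = 8 messages m ∈ F_2^3.
For each, compute codeword c = mG in F_2^7, then tally its weight.
  m = 000 → c = 0000000, weight = 0.
  m = 100 → c = 0111101, weight = 5.
  m = 010 → c = 1100010, weight = 3.
  m = 110 → c = 1011111, weight = 6.
  m = 001 → c = 1010110, weight = 4.
  m = 101 → c = 1101011, weight = 5.
  m = 011 → c = 0110100, weight = 3.
  m = 111 → c = 0001001, weight = 2.
Tally weights:
  weight 0: 1 codewords.
  weight 2: 1 codewords.
  weight 3: 2 codewords.
  weight 4: 1 codewords.
  weight 5: 2 codewords.
  weight 6: 1 codewords.
Minimum distance d = smallest w > 0 with A_w > 0 = 2.
Sanity: Σ A_w = 8 = 2^3 = 8 ✓.


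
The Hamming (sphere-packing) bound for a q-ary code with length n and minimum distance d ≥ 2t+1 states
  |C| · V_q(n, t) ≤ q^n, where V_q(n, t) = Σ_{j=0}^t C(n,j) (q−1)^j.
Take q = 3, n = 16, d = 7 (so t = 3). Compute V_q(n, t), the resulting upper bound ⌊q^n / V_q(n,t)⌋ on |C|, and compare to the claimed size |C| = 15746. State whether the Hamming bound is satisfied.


V_q(n, t) = 4993, q^n = 43046721, Hamming bound = 8621, |C| = 15746 > bound (violated).

Step 1: Compute V_q(n, t) = Σ_{j=0}^3 C(n, j) (q−1)^j.
  j = 0: C(16,0)·(2)^0 = 1·1 = 1.
  j = 1: C(16,1)·(2)^1 = 16·2 = 32.
  j = 2: C(16,2)·(2)^2 = 120·4 = 480.
  j = 3: C(16,3)·(2)^3 = 560·8 = 4480.
  V_q(n, t) = 1 + 32 + 480 + 4480 = 4993.
Step 2: q^n = 3^16 = 43046721.
Step 3: Hamming bound ⌊q^n / V_q(n,t)⌋ = ⌊43046721/4993⌋ = 8621.
Step 4: Compare |C| = 15746 to 8621: violated.
The claimed |C| lies above the Hamming bound, so no 3-ary code of length 16 with d ≥ 7 can have 15746 codewords.


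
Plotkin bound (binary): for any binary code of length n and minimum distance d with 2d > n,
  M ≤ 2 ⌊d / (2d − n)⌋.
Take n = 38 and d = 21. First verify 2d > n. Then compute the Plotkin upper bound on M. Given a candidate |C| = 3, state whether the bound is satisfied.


Plotkin bound M ≤ 10; given |C| = 3 ≤ bound (satisfied).

Check applicability: 2d = 42, n = 38.
2d − n = 4 > 0, so Plotkin applies.
Compute d/(2d−n) = 21/4 ≈ 5.2500.
⌊d/(2d−n)⌋ = 5.
Plotkin bound: M ≤ 2·5 = 10.
Given |C| = 3, check: satisfied.
This |C| is below the Plotkin bound.


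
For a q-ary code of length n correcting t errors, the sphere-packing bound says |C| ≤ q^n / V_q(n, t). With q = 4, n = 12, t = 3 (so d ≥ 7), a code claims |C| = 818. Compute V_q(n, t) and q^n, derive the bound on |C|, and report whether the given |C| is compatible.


V_q(n, t) = 6571, q^n = 16777216, Hamming bound = 2553, |C| = 818 ≤ bound (satisfied).

Step 1: Compute V_q(n, t) = Σ_{j=0}^3 C(n, j) (q−1)^j.
  j = 0: C(12,0)·(3)^0 = 1·1 = 1.
  j = 1: C(12,1)·(3)^1 = 12·3 = 36.
  j = 2: C(12,2)·(3)^2 = 66·9 = 594.
  j = 3: C(12,3)·(3)^3 = 220·27 = 5940.
  V_q(n, t) = 1 + 36 + 594 + 5940 = 6571.
Step 2: q^n = 4^12 = 16777216.
Step 3: Hamming bound ⌊q^n / V_q(n,t)⌋ = ⌊16777216/6571⌋ = 2553.
Step 4: Compare |C| = 818 to 2553: satisfied.
The claimed |C| lies below the Hamming bound.


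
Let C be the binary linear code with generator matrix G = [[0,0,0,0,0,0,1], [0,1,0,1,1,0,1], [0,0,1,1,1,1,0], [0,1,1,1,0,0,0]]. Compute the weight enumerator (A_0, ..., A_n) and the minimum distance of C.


Weight distribution: A_0 = 1, A_1 = 1, A_2 = 2, A_3 = 6, A_4 = 5, A_5 = 1. Minimum distance d = 1.

Enumerate all 2^4 = 16 messages m ∈ F_2^4.
For each, compute codeword c = mG in F_2^7, then tally its weight.
  m = 0000 → c = 0000000, weight = 0.
  m = 1000 → c = 0000001, weight = 1.
  m = 0100 → c = 0101101, weight = 4.
  m = 1100 → c = 0101100, weight = 3.
  m = 0010 → c = 0011110, weight = 4.
  m = 1010 → c = 0011111, weight = 5.
  m = 0110 → c = 0110011, weight = 4.
  m = 1110 → c = 0110010, weight = 3.
  m = 0001 → c = 0111000, weight = 3.
  m = 1001 → c = 0111001, weight = 4.
  m = 0101 → c = 0010101, weight = 3.
  m = 1101 → c = 0010100, weight = 2.
  m = 0011 → c = 0100110, weight = 3.
  m = 1011 → c = 0100111, weight = 4.
  m = 0111 → c = 0001011, weight = 3.
  m = 1111 → c = 0001010, weight = 2.
Tally weights:
  weight 0: 1 codewords.
  weight 1: 1 codewords.
  weight 2: 2 codewords.
  weight 3: 6 codewords.
  weight 4: 5 codewords.
  weight 5: 1 codewords.
Minimum distance d = smallest w > 0 with A_w > 0 = 1.
Sanity: Σ A_w = 16 = 2^4 = 16 ✓.
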